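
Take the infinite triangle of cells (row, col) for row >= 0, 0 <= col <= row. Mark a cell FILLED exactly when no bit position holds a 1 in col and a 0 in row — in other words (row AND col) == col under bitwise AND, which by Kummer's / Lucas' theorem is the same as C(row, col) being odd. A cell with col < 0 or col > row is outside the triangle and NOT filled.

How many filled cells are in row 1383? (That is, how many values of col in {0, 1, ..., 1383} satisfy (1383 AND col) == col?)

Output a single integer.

Answer: 128

Derivation:
1383 in binary = 10101100111
popcount(1383) = number of 1-bits in 10101100111 = 7
A col c satisfies (1383 AND c) == c iff every set bit of c is also set in 1383; each of the 7 set bits of 1383 can independently be on or off in c.
count = 2^7 = 128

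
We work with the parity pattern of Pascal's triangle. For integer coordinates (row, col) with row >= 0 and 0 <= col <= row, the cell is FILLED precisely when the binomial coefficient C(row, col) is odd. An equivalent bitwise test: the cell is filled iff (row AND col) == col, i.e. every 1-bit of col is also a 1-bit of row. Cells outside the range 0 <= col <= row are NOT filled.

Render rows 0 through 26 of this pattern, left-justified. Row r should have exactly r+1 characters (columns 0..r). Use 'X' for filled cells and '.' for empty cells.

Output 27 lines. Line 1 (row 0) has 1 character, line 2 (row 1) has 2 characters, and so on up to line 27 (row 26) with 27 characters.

r0=0: X
r1=1: XX
r2=10: X.X
r3=11: XXXX
r4=100: X...X
r5=101: XX..XX
r6=110: X.X.X.X
r7=111: XXXXXXXX
r8=1000: X.......X
r9=1001: XX......XX
r10=1010: X.X.....X.X
r11=1011: XXXX....XXXX
r12=1100: X...X...X...X
r13=1101: XX..XX..XX..XX
r14=1110: X.X.X.X.X.X.X.X
r15=1111: XXXXXXXXXXXXXXXX
r16=10000: X...............X
r17=10001: XX..............XX
r18=10010: X.X.............X.X
r19=10011: XXXX............XXXX
r20=10100: X...X...........X...X
r21=10101: XX..XX..........XX..XX
r22=10110: X.X.X.X.........X.X.X.X
r23=10111: XXXXXXXX........XXXXXXXX
r24=11000: X.......X.......X.......X
r25=11001: XX......XX......XX......XX
r26=11010: X.X.....X.X.....X.X.....X.X

Answer: X
XX
X.X
XXXX
X...X
XX..XX
X.X.X.X
XXXXXXXX
X.......X
XX......XX
X.X.....X.X
XXXX....XXXX
X...X...X...X
XX..XX..XX..XX
X.X.X.X.X.X.X.X
XXXXXXXXXXXXXXXX
X...............X
XX..............XX
X.X.............X.X
XXXX............XXXX
X...X...........X...X
XX..XX..........XX..XX
X.X.X.X.........X.X.X.X
XXXXXXXX........XXXXXXXX
X.......X.......X.......X
XX......XX......XX......XX
X.X.....X.X.....X.X.....X.X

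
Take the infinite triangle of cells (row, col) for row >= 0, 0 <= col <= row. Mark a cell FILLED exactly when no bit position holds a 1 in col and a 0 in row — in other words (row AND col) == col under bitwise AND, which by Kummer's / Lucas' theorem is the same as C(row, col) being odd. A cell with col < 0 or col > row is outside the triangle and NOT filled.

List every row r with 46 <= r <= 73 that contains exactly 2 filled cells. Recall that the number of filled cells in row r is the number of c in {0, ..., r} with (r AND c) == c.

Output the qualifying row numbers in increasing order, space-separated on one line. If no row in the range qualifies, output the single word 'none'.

Row r has 2^popcount(r) filled cells, so we need popcount(r) = log2(2) = 1.
Scan r = 46..73 and keep those with exactly 1 one-bits:
r=46=101110 popcount=4 -> skip
r=47=101111 popcount=5 -> skip
r=48=110000 popcount=2 -> skip
r=49=110001 popcount=3 -> skip
r=50=110010 popcount=3 -> skip
r=51=110011 popcount=4 -> skip
r=52=110100 popcount=3 -> skip
r=53=110101 popcount=4 -> skip
r=54=110110 popcount=4 -> skip
r=55=110111 popcount=5 -> skip
r=56=111000 popcount=3 -> skip
r=57=111001 popcount=4 -> skip
r=58=111010 popcount=4 -> skip
r=59=111011 popcount=5 -> skip
r=60=111100 popcount=4 -> skip
r=61=111101 popcount=5 -> skip
r=62=111110 popcount=5 -> skip
r=63=111111 popcount=6 -> skip
r=64=1000000 popcount=1 -> KEEP
r=65=1000001 popcount=2 -> skip
r=66=1000010 popcount=2 -> skip
r=67=1000011 popcount=3 -> skip
r=68=1000100 popcount=2 -> skip
r=69=1000101 popcount=3 -> skip
r=70=1000110 popcount=3 -> skip
r=71=1000111 popcount=4 -> skip
r=72=1001000 popcount=2 -> skip
r=73=1001001 popcount=3 -> skip
Kept rows: 64

Answer: 64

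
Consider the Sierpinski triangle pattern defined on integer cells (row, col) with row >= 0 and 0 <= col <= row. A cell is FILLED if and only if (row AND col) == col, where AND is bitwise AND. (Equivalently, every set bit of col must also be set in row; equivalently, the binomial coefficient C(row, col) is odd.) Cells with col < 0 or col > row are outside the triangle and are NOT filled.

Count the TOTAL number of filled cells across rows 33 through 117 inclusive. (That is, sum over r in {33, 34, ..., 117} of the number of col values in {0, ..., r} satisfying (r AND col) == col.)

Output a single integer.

Answer: 1414

Derivation:
r33=100001 pc2: +4 =4
r34=100010 pc2: +4 =8
r35=100011 pc3: +8 =16
r36=100100 pc2: +4 =20
r37=100101 pc3: +8 =28
r38=100110 pc3: +8 =36
r39=100111 pc4: +16 =52
r40=101000 pc2: +4 =56
r41=101001 pc3: +8 =64
r42=101010 pc3: +8 =72
r43=101011 pc4: +16 =88
r44=101100 pc3: +8 =96
r45=101101 pc4: +16 =112
r46=101110 pc4: +16 =128
r47=101111 pc5: +32 =160
r48=110000 pc2: +4 =164
r49=110001 pc3: +8 =172
r50=110010 pc3: +8 =180
r51=110011 pc4: +16 =196
r52=110100 pc3: +8 =204
r53=110101 pc4: +16 =220
r54=110110 pc4: +16 =236
r55=110111 pc5: +32 =268
r56=111000 pc3: +8 =276
r57=111001 pc4: +16 =292
r58=111010 pc4: +16 =308
r59=111011 pc5: +32 =340
r60=111100 pc4: +16 =356
r61=111101 pc5: +32 =388
r62=111110 pc5: +32 =420
r63=111111 pc6: +64 =484
r64=1000000 pc1: +2 =486
r65=1000001 pc2: +4 =490
r66=1000010 pc2: +4 =494
r67=1000011 pc3: +8 =502
r68=1000100 pc2: +4 =506
r69=1000101 pc3: +8 =514
r70=1000110 pc3: +8 =522
r71=1000111 pc4: +16 =538
r72=1001000 pc2: +4 =542
r73=1001001 pc3: +8 =550
r74=1001010 pc3: +8 =558
r75=1001011 pc4: +16 =574
r76=1001100 pc3: +8 =582
r77=1001101 pc4: +16 =598
r78=1001110 pc4: +16 =614
r79=1001111 pc5: +32 =646
r80=1010000 pc2: +4 =650
r81=1010001 pc3: +8 =658
r82=1010010 pc3: +8 =666
r83=1010011 pc4: +16 =682
r84=1010100 pc3: +8 =690
r85=1010101 pc4: +16 =706
r86=1010110 pc4: +16 =722
r87=1010111 pc5: +32 =754
r88=1011000 pc3: +8 =762
r89=1011001 pc4: +16 =778
r90=1011010 pc4: +16 =794
r91=1011011 pc5: +32 =826
r92=1011100 pc4: +16 =842
r93=1011101 pc5: +32 =874
r94=1011110 pc5: +32 =906
r95=1011111 pc6: +64 =970
r96=1100000 pc2: +4 =974
r97=1100001 pc3: +8 =982
r98=1100010 pc3: +8 =990
r99=1100011 pc4: +16 =1006
r100=1100100 pc3: +8 =1014
r101=1100101 pc4: +16 =1030
r102=1100110 pc4: +16 =1046
r103=1100111 pc5: +32 =1078
r104=1101000 pc3: +8 =1086
r105=1101001 pc4: +16 =1102
r106=1101010 pc4: +16 =1118
r107=1101011 pc5: +32 =1150
r108=1101100 pc4: +16 =1166
r109=1101101 pc5: +32 =1198
r110=1101110 pc5: +32 =1230
r111=1101111 pc6: +64 =1294
r112=1110000 pc3: +8 =1302
r113=1110001 pc4: +16 =1318
r114=1110010 pc4: +16 =1334
r115=1110011 pc5: +32 =1366
r116=1110100 pc4: +16 =1382
r117=1110101 pc5: +32 =1414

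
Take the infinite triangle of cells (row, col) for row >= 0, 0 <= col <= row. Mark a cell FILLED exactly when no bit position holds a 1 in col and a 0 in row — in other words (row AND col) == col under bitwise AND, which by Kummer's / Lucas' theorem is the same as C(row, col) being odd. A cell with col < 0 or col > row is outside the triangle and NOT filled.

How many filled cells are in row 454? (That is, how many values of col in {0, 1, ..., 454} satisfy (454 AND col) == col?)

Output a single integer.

Answer: 32

Derivation:
454 in binary = 111000110
popcount(454) = number of 1-bits in 111000110 = 5
A col c satisfies (454 AND c) == c iff every set bit of c is also set in 454; each of the 5 set bits of 454 can independently be on or off in c.
count = 2^5 = 32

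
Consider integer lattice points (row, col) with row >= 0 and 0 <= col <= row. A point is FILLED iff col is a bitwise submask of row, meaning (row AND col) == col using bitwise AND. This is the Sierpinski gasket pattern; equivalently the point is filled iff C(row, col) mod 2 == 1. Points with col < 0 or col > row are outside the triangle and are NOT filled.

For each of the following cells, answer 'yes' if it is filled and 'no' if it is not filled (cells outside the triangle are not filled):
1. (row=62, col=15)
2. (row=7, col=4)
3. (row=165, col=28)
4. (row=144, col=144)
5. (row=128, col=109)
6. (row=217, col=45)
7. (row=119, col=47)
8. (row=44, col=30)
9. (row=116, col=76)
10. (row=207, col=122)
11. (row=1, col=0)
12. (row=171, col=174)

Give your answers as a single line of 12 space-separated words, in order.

(62,15): row=0b111110, col=0b1111, row AND col = 0b1110 = 14; 14 != 15 -> empty
(7,4): row=0b111, col=0b100, row AND col = 0b100 = 4; 4 == 4 -> filled
(165,28): row=0b10100101, col=0b11100, row AND col = 0b100 = 4; 4 != 28 -> empty
(144,144): row=0b10010000, col=0b10010000, row AND col = 0b10010000 = 144; 144 == 144 -> filled
(128,109): row=0b10000000, col=0b1101101, row AND col = 0b0 = 0; 0 != 109 -> empty
(217,45): row=0b11011001, col=0b101101, row AND col = 0b1001 = 9; 9 != 45 -> empty
(119,47): row=0b1110111, col=0b101111, row AND col = 0b100111 = 39; 39 != 47 -> empty
(44,30): row=0b101100, col=0b11110, row AND col = 0b1100 = 12; 12 != 30 -> empty
(116,76): row=0b1110100, col=0b1001100, row AND col = 0b1000100 = 68; 68 != 76 -> empty
(207,122): row=0b11001111, col=0b1111010, row AND col = 0b1001010 = 74; 74 != 122 -> empty
(1,0): row=0b1, col=0b0, row AND col = 0b0 = 0; 0 == 0 -> filled
(171,174): col outside [0, 171] -> not filled

Answer: no yes no yes no no no no no no yes no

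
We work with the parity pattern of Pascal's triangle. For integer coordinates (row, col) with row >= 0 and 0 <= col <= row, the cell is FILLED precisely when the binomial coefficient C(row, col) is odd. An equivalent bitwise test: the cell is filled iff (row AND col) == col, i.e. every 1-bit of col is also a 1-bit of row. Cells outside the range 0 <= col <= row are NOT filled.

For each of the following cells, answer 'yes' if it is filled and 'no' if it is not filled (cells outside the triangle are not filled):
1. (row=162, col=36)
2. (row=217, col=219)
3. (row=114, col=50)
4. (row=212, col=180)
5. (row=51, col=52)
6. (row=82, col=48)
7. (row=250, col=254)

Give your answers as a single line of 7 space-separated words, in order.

(162,36): row=0b10100010, col=0b100100, row AND col = 0b100000 = 32; 32 != 36 -> empty
(217,219): col outside [0, 217] -> not filled
(114,50): row=0b1110010, col=0b110010, row AND col = 0b110010 = 50; 50 == 50 -> filled
(212,180): row=0b11010100, col=0b10110100, row AND col = 0b10010100 = 148; 148 != 180 -> empty
(51,52): col outside [0, 51] -> not filled
(82,48): row=0b1010010, col=0b110000, row AND col = 0b10000 = 16; 16 != 48 -> empty
(250,254): col outside [0, 250] -> not filled

Answer: no no yes no no no no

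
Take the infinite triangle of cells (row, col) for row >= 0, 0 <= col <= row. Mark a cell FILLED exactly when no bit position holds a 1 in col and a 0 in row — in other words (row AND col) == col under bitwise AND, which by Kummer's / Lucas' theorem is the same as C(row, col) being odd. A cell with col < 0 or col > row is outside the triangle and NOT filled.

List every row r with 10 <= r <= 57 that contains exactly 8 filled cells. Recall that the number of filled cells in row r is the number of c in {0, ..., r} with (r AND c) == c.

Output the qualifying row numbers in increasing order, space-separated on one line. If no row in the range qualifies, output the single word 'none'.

Row r has 2^popcount(r) filled cells, so we need popcount(r) = log2(8) = 3.
Scan r = 10..57 and keep those with exactly 3 one-bits:
r=10=1010 popcount=2 -> skip
r=11=1011 popcount=3 -> KEEP
r=12=1100 popcount=2 -> skip
r=13=1101 popcount=3 -> KEEP
r=14=1110 popcount=3 -> KEEP
r=15=1111 popcount=4 -> skip
r=16=10000 popcount=1 -> skip
r=17=10001 popcount=2 -> skip
r=18=10010 popcount=2 -> skip
r=19=10011 popcount=3 -> KEEP
r=20=10100 popcount=2 -> skip
r=21=10101 popcount=3 -> KEEP
r=22=10110 popcount=3 -> KEEP
r=23=10111 popcount=4 -> skip
r=24=11000 popcount=2 -> skip
r=25=11001 popcount=3 -> KEEP
r=26=11010 popcount=3 -> KEEP
r=27=11011 popcount=4 -> skip
r=28=11100 popcount=3 -> KEEP
r=29=11101 popcount=4 -> skip
r=30=11110 popcount=4 -> skip
r=31=11111 popcount=5 -> skip
r=32=100000 popcount=1 -> skip
r=33=100001 popcount=2 -> skip
r=34=100010 popcount=2 -> skip
r=35=100011 popcount=3 -> KEEP
r=36=100100 popcount=2 -> skip
r=37=100101 popcount=3 -> KEEP
r=38=100110 popcount=3 -> KEEP
r=39=100111 popcount=4 -> skip
r=40=101000 popcount=2 -> skip
r=41=101001 popcount=3 -> KEEP
r=42=101010 popcount=3 -> KEEP
r=43=101011 popcount=4 -> skip
r=44=101100 popcount=3 -> KEEP
r=45=101101 popcount=4 -> skip
r=46=101110 popcount=4 -> skip
r=47=101111 popcount=5 -> skip
r=48=110000 popcount=2 -> skip
r=49=110001 popcount=3 -> KEEP
r=50=110010 popcount=3 -> KEEP
r=51=110011 popcount=4 -> skip
r=52=110100 popcount=3 -> KEEP
r=53=110101 popcount=4 -> skip
r=54=110110 popcount=4 -> skip
r=55=110111 popcount=5 -> skip
r=56=111000 popcount=3 -> KEEP
r=57=111001 popcount=4 -> skip
Kept rows: 11 13 14 19 21 22 25 26 28 35 37 38 41 42 44 49 50 52 56

Answer: 11 13 14 19 21 22 25 26 28 35 37 38 41 42 44 49 50 52 56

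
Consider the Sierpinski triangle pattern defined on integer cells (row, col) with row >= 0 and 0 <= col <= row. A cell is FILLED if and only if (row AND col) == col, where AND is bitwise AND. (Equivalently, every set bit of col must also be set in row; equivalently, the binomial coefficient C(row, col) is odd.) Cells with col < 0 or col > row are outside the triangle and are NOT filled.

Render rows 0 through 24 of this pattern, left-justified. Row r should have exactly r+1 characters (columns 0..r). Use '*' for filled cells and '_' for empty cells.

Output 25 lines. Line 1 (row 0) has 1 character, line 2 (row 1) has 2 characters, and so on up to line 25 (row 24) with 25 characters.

r0=0: *
r1=1: **
r2=10: *_*
r3=11: ****
r4=100: *___*
r5=101: **__**
r6=110: *_*_*_*
r7=111: ********
r8=1000: *_______*
r9=1001: **______**
r10=1010: *_*_____*_*
r11=1011: ****____****
r12=1100: *___*___*___*
r13=1101: **__**__**__**
r14=1110: *_*_*_*_*_*_*_*
r15=1111: ****************
r16=10000: *_______________*
r17=10001: **______________**
r18=10010: *_*_____________*_*
r19=10011: ****____________****
r20=10100: *___*___________*___*
r21=10101: **__**__________**__**
r22=10110: *_*_*_*_________*_*_*_*
r23=10111: ********________********
r24=11000: *_______*_______*_______*

Answer: *
**
*_*
****
*___*
**__**
*_*_*_*
********
*_______*
**______**
*_*_____*_*
****____****
*___*___*___*
**__**__**__**
*_*_*_*_*_*_*_*
****************
*_______________*
**______________**
*_*_____________*_*
****____________****
*___*___________*___*
**__**__________**__**
*_*_*_*_________*_*_*_*
********________********
*_______*_______*_______*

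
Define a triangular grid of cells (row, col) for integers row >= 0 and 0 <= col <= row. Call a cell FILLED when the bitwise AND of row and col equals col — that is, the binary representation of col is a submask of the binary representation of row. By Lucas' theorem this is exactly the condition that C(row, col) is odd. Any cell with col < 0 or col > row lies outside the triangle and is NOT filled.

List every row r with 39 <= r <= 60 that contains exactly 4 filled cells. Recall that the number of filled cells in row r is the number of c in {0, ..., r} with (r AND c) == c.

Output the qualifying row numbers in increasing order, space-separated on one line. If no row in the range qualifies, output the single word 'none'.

Answer: 40 48

Derivation:
Row r has 2^popcount(r) filled cells, so we need popcount(r) = log2(4) = 2.
Scan r = 39..60 and keep those with exactly 2 one-bits:
r=39=100111 popcount=4 -> skip
r=40=101000 popcount=2 -> KEEP
r=41=101001 popcount=3 -> skip
r=42=101010 popcount=3 -> skip
r=43=101011 popcount=4 -> skip
r=44=101100 popcount=3 -> skip
r=45=101101 popcount=4 -> skip
r=46=101110 popcount=4 -> skip
r=47=101111 popcount=5 -> skip
r=48=110000 popcount=2 -> KEEP
r=49=110001 popcount=3 -> skip
r=50=110010 popcount=3 -> skip
r=51=110011 popcount=4 -> skip
r=52=110100 popcount=3 -> skip
r=53=110101 popcount=4 -> skip
r=54=110110 popcount=4 -> skip
r=55=110111 popcount=5 -> skip
r=56=111000 popcount=3 -> skip
r=57=111001 popcount=4 -> skip
r=58=111010 popcount=4 -> skip
r=59=111011 popcount=5 -> skip
r=60=111100 popcount=4 -> skip
Kept rows: 40 48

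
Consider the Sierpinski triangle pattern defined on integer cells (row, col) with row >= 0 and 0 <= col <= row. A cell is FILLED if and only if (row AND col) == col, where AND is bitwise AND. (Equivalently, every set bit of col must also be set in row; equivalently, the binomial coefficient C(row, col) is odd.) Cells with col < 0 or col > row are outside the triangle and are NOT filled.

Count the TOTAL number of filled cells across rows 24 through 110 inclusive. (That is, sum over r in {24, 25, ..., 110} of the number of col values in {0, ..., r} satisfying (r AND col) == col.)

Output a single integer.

Answer: 1340

Derivation:
r24=11000 pc2: +4 =4
r25=11001 pc3: +8 =12
r26=11010 pc3: +8 =20
r27=11011 pc4: +16 =36
r28=11100 pc3: +8 =44
r29=11101 pc4: +16 =60
r30=11110 pc4: +16 =76
r31=11111 pc5: +32 =108
r32=100000 pc1: +2 =110
r33=100001 pc2: +4 =114
r34=100010 pc2: +4 =118
r35=100011 pc3: +8 =126
r36=100100 pc2: +4 =130
r37=100101 pc3: +8 =138
r38=100110 pc3: +8 =146
r39=100111 pc4: +16 =162
r40=101000 pc2: +4 =166
r41=101001 pc3: +8 =174
r42=101010 pc3: +8 =182
r43=101011 pc4: +16 =198
r44=101100 pc3: +8 =206
r45=101101 pc4: +16 =222
r46=101110 pc4: +16 =238
r47=101111 pc5: +32 =270
r48=110000 pc2: +4 =274
r49=110001 pc3: +8 =282
r50=110010 pc3: +8 =290
r51=110011 pc4: +16 =306
r52=110100 pc3: +8 =314
r53=110101 pc4: +16 =330
r54=110110 pc4: +16 =346
r55=110111 pc5: +32 =378
r56=111000 pc3: +8 =386
r57=111001 pc4: +16 =402
r58=111010 pc4: +16 =418
r59=111011 pc5: +32 =450
r60=111100 pc4: +16 =466
r61=111101 pc5: +32 =498
r62=111110 pc5: +32 =530
r63=111111 pc6: +64 =594
r64=1000000 pc1: +2 =596
r65=1000001 pc2: +4 =600
r66=1000010 pc2: +4 =604
r67=1000011 pc3: +8 =612
r68=1000100 pc2: +4 =616
r69=1000101 pc3: +8 =624
r70=1000110 pc3: +8 =632
r71=1000111 pc4: +16 =648
r72=1001000 pc2: +4 =652
r73=1001001 pc3: +8 =660
r74=1001010 pc3: +8 =668
r75=1001011 pc4: +16 =684
r76=1001100 pc3: +8 =692
r77=1001101 pc4: +16 =708
r78=1001110 pc4: +16 =724
r79=1001111 pc5: +32 =756
r80=1010000 pc2: +4 =760
r81=1010001 pc3: +8 =768
r82=1010010 pc3: +8 =776
r83=1010011 pc4: +16 =792
r84=1010100 pc3: +8 =800
r85=1010101 pc4: +16 =816
r86=1010110 pc4: +16 =832
r87=1010111 pc5: +32 =864
r88=1011000 pc3: +8 =872
r89=1011001 pc4: +16 =888
r90=1011010 pc4: +16 =904
r91=1011011 pc5: +32 =936
r92=1011100 pc4: +16 =952
r93=1011101 pc5: +32 =984
r94=1011110 pc5: +32 =1016
r95=1011111 pc6: +64 =1080
r96=1100000 pc2: +4 =1084
r97=1100001 pc3: +8 =1092
r98=1100010 pc3: +8 =1100
r99=1100011 pc4: +16 =1116
r100=1100100 pc3: +8 =1124
r101=1100101 pc4: +16 =1140
r102=1100110 pc4: +16 =1156
r103=1100111 pc5: +32 =1188
r104=1101000 pc3: +8 =1196
r105=1101001 pc4: +16 =1212
r106=1101010 pc4: +16 =1228
r107=1101011 pc5: +32 =1260
r108=1101100 pc4: +16 =1276
r109=1101101 pc5: +32 =1308
r110=1101110 pc5: +32 =1340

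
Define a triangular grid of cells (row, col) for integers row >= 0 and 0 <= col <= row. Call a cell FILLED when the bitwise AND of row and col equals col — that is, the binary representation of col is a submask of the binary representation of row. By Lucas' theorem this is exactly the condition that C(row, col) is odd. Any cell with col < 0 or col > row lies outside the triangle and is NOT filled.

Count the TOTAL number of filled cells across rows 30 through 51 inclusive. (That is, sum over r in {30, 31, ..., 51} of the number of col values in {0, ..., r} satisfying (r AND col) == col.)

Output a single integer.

Answer: 246

Derivation:
r30=11110 pc4: +16 =16
r31=11111 pc5: +32 =48
r32=100000 pc1: +2 =50
r33=100001 pc2: +4 =54
r34=100010 pc2: +4 =58
r35=100011 pc3: +8 =66
r36=100100 pc2: +4 =70
r37=100101 pc3: +8 =78
r38=100110 pc3: +8 =86
r39=100111 pc4: +16 =102
r40=101000 pc2: +4 =106
r41=101001 pc3: +8 =114
r42=101010 pc3: +8 =122
r43=101011 pc4: +16 =138
r44=101100 pc3: +8 =146
r45=101101 pc4: +16 =162
r46=101110 pc4: +16 =178
r47=101111 pc5: +32 =210
r48=110000 pc2: +4 =214
r49=110001 pc3: +8 =222
r50=110010 pc3: +8 =230
r51=110011 pc4: +16 =246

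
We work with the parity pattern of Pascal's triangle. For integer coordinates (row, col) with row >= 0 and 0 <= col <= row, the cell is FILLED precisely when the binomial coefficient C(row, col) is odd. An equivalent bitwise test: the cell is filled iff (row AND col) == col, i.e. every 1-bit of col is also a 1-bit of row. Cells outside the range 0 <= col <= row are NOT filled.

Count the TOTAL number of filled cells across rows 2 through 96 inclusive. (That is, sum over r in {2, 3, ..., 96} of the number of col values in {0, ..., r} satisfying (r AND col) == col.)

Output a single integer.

r2=10 pc1: +2 =2
r3=11 pc2: +4 =6
r4=100 pc1: +2 =8
r5=101 pc2: +4 =12
r6=110 pc2: +4 =16
r7=111 pc3: +8 =24
r8=1000 pc1: +2 =26
r9=1001 pc2: +4 =30
r10=1010 pc2: +4 =34
r11=1011 pc3: +8 =42
r12=1100 pc2: +4 =46
r13=1101 pc3: +8 =54
r14=1110 pc3: +8 =62
r15=1111 pc4: +16 =78
r16=10000 pc1: +2 =80
r17=10001 pc2: +4 =84
r18=10010 pc2: +4 =88
r19=10011 pc3: +8 =96
r20=10100 pc2: +4 =100
r21=10101 pc3: +8 =108
r22=10110 pc3: +8 =116
r23=10111 pc4: +16 =132
r24=11000 pc2: +4 =136
r25=11001 pc3: +8 =144
r26=11010 pc3: +8 =152
r27=11011 pc4: +16 =168
r28=11100 pc3: +8 =176
r29=11101 pc4: +16 =192
r30=11110 pc4: +16 =208
r31=11111 pc5: +32 =240
r32=100000 pc1: +2 =242
r33=100001 pc2: +4 =246
r34=100010 pc2: +4 =250
r35=100011 pc3: +8 =258
r36=100100 pc2: +4 =262
r37=100101 pc3: +8 =270
r38=100110 pc3: +8 =278
r39=100111 pc4: +16 =294
r40=101000 pc2: +4 =298
r41=101001 pc3: +8 =306
r42=101010 pc3: +8 =314
r43=101011 pc4: +16 =330
r44=101100 pc3: +8 =338
r45=101101 pc4: +16 =354
r46=101110 pc4: +16 =370
r47=101111 pc5: +32 =402
r48=110000 pc2: +4 =406
r49=110001 pc3: +8 =414
r50=110010 pc3: +8 =422
r51=110011 pc4: +16 =438
r52=110100 pc3: +8 =446
r53=110101 pc4: +16 =462
r54=110110 pc4: +16 =478
r55=110111 pc5: +32 =510
r56=111000 pc3: +8 =518
r57=111001 pc4: +16 =534
r58=111010 pc4: +16 =550
r59=111011 pc5: +32 =582
r60=111100 pc4: +16 =598
r61=111101 pc5: +32 =630
r62=111110 pc5: +32 =662
r63=111111 pc6: +64 =726
r64=1000000 pc1: +2 =728
r65=1000001 pc2: +4 =732
r66=1000010 pc2: +4 =736
r67=1000011 pc3: +8 =744
r68=1000100 pc2: +4 =748
r69=1000101 pc3: +8 =756
r70=1000110 pc3: +8 =764
r71=1000111 pc4: +16 =780
r72=1001000 pc2: +4 =784
r73=1001001 pc3: +8 =792
r74=1001010 pc3: +8 =800
r75=1001011 pc4: +16 =816
r76=1001100 pc3: +8 =824
r77=1001101 pc4: +16 =840
r78=1001110 pc4: +16 =856
r79=1001111 pc5: +32 =888
r80=1010000 pc2: +4 =892
r81=1010001 pc3: +8 =900
r82=1010010 pc3: +8 =908
r83=1010011 pc4: +16 =924
r84=1010100 pc3: +8 =932
r85=1010101 pc4: +16 =948
r86=1010110 pc4: +16 =964
r87=1010111 pc5: +32 =996
r88=1011000 pc3: +8 =1004
r89=1011001 pc4: +16 =1020
r90=1011010 pc4: +16 =1036
r91=1011011 pc5: +32 =1068
r92=1011100 pc4: +16 =1084
r93=1011101 pc5: +32 =1116
r94=1011110 pc5: +32 =1148
r95=1011111 pc6: +64 =1212
r96=1100000 pc2: +4 =1216

Answer: 1216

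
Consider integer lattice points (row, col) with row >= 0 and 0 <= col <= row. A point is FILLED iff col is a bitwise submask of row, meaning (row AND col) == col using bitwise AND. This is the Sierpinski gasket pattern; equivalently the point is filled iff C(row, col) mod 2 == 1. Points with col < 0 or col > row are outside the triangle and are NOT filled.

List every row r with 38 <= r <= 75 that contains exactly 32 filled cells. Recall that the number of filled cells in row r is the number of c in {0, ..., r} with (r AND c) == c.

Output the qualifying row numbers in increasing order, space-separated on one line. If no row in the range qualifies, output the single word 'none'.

Row r has 2^popcount(r) filled cells, so we need popcount(r) = log2(32) = 5.
Scan r = 38..75 and keep those with exactly 5 one-bits:
r=38=100110 popcount=3 -> skip
r=39=100111 popcount=4 -> skip
r=40=101000 popcount=2 -> skip
r=41=101001 popcount=3 -> skip
r=42=101010 popcount=3 -> skip
r=43=101011 popcount=4 -> skip
r=44=101100 popcount=3 -> skip
r=45=101101 popcount=4 -> skip
r=46=101110 popcount=4 -> skip
r=47=101111 popcount=5 -> KEEP
r=48=110000 popcount=2 -> skip
r=49=110001 popcount=3 -> skip
r=50=110010 popcount=3 -> skip
r=51=110011 popcount=4 -> skip
r=52=110100 popcount=3 -> skip
r=53=110101 popcount=4 -> skip
r=54=110110 popcount=4 -> skip
r=55=110111 popcount=5 -> KEEP
r=56=111000 popcount=3 -> skip
r=57=111001 popcount=4 -> skip
r=58=111010 popcount=4 -> skip
r=59=111011 popcount=5 -> KEEP
r=60=111100 popcount=4 -> skip
r=61=111101 popcount=5 -> KEEP
r=62=111110 popcount=5 -> KEEP
r=63=111111 popcount=6 -> skip
r=64=1000000 popcount=1 -> skip
r=65=1000001 popcount=2 -> skip
r=66=1000010 popcount=2 -> skip
r=67=1000011 popcount=3 -> skip
r=68=1000100 popcount=2 -> skip
r=69=1000101 popcount=3 -> skip
r=70=1000110 popcount=3 -> skip
r=71=1000111 popcount=4 -> skip
r=72=1001000 popcount=2 -> skip
r=73=1001001 popcount=3 -> skip
r=74=1001010 popcount=3 -> skip
r=75=1001011 popcount=4 -> skip
Kept rows: 47 55 59 61 62

Answer: 47 55 59 61 62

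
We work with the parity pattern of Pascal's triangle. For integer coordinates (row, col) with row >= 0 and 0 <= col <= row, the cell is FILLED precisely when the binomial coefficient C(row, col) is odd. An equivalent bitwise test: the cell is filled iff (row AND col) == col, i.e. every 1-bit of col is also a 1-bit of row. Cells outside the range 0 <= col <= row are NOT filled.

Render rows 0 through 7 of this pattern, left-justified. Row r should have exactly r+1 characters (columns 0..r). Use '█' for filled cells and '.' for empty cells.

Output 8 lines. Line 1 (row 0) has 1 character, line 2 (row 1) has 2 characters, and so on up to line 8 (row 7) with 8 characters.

Answer: █
██
█.█
████
█...█
██..██
█.█.█.█
████████

Derivation:
r0=0: █
r1=1: ██
r2=10: █.█
r3=11: ████
r4=100: █...█
r5=101: ██..██
r6=110: █.█.█.█
r7=111: ████████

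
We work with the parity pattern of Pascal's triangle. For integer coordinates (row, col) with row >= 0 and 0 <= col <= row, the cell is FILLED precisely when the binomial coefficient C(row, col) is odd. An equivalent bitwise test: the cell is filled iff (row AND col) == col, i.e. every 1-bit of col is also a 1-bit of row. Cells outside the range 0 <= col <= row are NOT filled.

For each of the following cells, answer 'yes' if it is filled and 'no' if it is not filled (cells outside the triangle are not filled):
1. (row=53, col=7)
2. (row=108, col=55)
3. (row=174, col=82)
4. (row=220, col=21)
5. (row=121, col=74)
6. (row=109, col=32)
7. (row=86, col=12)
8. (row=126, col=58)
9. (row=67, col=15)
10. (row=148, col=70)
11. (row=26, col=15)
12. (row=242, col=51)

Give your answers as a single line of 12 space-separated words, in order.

Answer: no no no no no yes no yes no no no no

Derivation:
(53,7): row=0b110101, col=0b111, row AND col = 0b101 = 5; 5 != 7 -> empty
(108,55): row=0b1101100, col=0b110111, row AND col = 0b100100 = 36; 36 != 55 -> empty
(174,82): row=0b10101110, col=0b1010010, row AND col = 0b10 = 2; 2 != 82 -> empty
(220,21): row=0b11011100, col=0b10101, row AND col = 0b10100 = 20; 20 != 21 -> empty
(121,74): row=0b1111001, col=0b1001010, row AND col = 0b1001000 = 72; 72 != 74 -> empty
(109,32): row=0b1101101, col=0b100000, row AND col = 0b100000 = 32; 32 == 32 -> filled
(86,12): row=0b1010110, col=0b1100, row AND col = 0b100 = 4; 4 != 12 -> empty
(126,58): row=0b1111110, col=0b111010, row AND col = 0b111010 = 58; 58 == 58 -> filled
(67,15): row=0b1000011, col=0b1111, row AND col = 0b11 = 3; 3 != 15 -> empty
(148,70): row=0b10010100, col=0b1000110, row AND col = 0b100 = 4; 4 != 70 -> empty
(26,15): row=0b11010, col=0b1111, row AND col = 0b1010 = 10; 10 != 15 -> empty
(242,51): row=0b11110010, col=0b110011, row AND col = 0b110010 = 50; 50 != 51 -> empty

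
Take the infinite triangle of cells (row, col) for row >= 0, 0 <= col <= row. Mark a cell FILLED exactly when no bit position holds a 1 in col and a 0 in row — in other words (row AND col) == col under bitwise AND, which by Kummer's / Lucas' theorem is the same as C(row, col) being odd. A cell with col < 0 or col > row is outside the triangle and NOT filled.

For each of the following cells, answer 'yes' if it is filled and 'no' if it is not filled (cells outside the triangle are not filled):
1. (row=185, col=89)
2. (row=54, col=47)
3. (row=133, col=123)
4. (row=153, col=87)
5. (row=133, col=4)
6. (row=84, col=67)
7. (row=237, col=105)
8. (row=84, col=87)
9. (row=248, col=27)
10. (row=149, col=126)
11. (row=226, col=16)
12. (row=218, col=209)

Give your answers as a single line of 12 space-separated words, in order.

(185,89): row=0b10111001, col=0b1011001, row AND col = 0b11001 = 25; 25 != 89 -> empty
(54,47): row=0b110110, col=0b101111, row AND col = 0b100110 = 38; 38 != 47 -> empty
(133,123): row=0b10000101, col=0b1111011, row AND col = 0b1 = 1; 1 != 123 -> empty
(153,87): row=0b10011001, col=0b1010111, row AND col = 0b10001 = 17; 17 != 87 -> empty
(133,4): row=0b10000101, col=0b100, row AND col = 0b100 = 4; 4 == 4 -> filled
(84,67): row=0b1010100, col=0b1000011, row AND col = 0b1000000 = 64; 64 != 67 -> empty
(237,105): row=0b11101101, col=0b1101001, row AND col = 0b1101001 = 105; 105 == 105 -> filled
(84,87): col outside [0, 84] -> not filled
(248,27): row=0b11111000, col=0b11011, row AND col = 0b11000 = 24; 24 != 27 -> empty
(149,126): row=0b10010101, col=0b1111110, row AND col = 0b10100 = 20; 20 != 126 -> empty
(226,16): row=0b11100010, col=0b10000, row AND col = 0b0 = 0; 0 != 16 -> empty
(218,209): row=0b11011010, col=0b11010001, row AND col = 0b11010000 = 208; 208 != 209 -> empty

Answer: no no no no yes no yes no no no no no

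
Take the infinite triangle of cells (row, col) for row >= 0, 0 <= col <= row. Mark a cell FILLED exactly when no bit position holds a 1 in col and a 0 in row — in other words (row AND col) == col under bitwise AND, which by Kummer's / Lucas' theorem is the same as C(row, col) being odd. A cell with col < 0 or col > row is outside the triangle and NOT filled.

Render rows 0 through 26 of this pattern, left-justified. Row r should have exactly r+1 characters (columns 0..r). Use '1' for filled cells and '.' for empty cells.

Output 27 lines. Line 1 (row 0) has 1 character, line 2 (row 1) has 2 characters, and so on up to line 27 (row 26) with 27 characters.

Answer: 1
11
1.1
1111
1...1
11..11
1.1.1.1
11111111
1.......1
11......11
1.1.....1.1
1111....1111
1...1...1...1
11..11..11..11
1.1.1.1.1.1.1.1
1111111111111111
1...............1
11..............11
1.1.............1.1
1111............1111
1...1...........1...1
11..11..........11..11
1.1.1.1.........1.1.1.1
11111111........11111111
1.......1.......1.......1
11......11......11......11
1.1.....1.1.....1.1.....1.1

Derivation:
r0=0: 1
r1=1: 11
r2=10: 1.1
r3=11: 1111
r4=100: 1...1
r5=101: 11..11
r6=110: 1.1.1.1
r7=111: 11111111
r8=1000: 1.......1
r9=1001: 11......11
r10=1010: 1.1.....1.1
r11=1011: 1111....1111
r12=1100: 1...1...1...1
r13=1101: 11..11..11..11
r14=1110: 1.1.1.1.1.1.1.1
r15=1111: 1111111111111111
r16=10000: 1...............1
r17=10001: 11..............11
r18=10010: 1.1.............1.1
r19=10011: 1111............1111
r20=10100: 1...1...........1...1
r21=10101: 11..11..........11..11
r22=10110: 1.1.1.1.........1.1.1.1
r23=10111: 11111111........11111111
r24=11000: 1.......1.......1.......1
r25=11001: 11......11......11......11
r26=11010: 1.1.....1.1.....1.1.....1.1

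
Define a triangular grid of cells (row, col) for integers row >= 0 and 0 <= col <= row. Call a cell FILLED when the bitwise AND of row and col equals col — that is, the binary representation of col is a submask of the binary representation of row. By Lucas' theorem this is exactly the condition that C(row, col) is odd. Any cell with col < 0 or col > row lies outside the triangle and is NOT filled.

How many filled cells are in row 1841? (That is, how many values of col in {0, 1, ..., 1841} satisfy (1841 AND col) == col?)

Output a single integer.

1841 in binary = 11100110001
popcount(1841) = number of 1-bits in 11100110001 = 6
A col c satisfies (1841 AND c) == c iff every set bit of c is also set in 1841; each of the 6 set bits of 1841 can independently be on or off in c.
count = 2^6 = 64

Answer: 64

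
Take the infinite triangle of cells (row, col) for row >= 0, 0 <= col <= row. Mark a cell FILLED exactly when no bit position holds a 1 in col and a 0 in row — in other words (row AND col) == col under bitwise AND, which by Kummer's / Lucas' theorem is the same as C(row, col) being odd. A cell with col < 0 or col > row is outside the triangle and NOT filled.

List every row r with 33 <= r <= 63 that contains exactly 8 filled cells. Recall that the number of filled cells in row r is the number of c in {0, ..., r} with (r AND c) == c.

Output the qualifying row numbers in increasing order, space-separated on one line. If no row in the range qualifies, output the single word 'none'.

Answer: 35 37 38 41 42 44 49 50 52 56

Derivation:
Row r has 2^popcount(r) filled cells, so we need popcount(r) = log2(8) = 3.
Scan r = 33..63 and keep those with exactly 3 one-bits:
r=33=100001 popcount=2 -> skip
r=34=100010 popcount=2 -> skip
r=35=100011 popcount=3 -> KEEP
r=36=100100 popcount=2 -> skip
r=37=100101 popcount=3 -> KEEP
r=38=100110 popcount=3 -> KEEP
r=39=100111 popcount=4 -> skip
r=40=101000 popcount=2 -> skip
r=41=101001 popcount=3 -> KEEP
r=42=101010 popcount=3 -> KEEP
r=43=101011 popcount=4 -> skip
r=44=101100 popcount=3 -> KEEP
r=45=101101 popcount=4 -> skip
r=46=101110 popcount=4 -> skip
r=47=101111 popcount=5 -> skip
r=48=110000 popcount=2 -> skip
r=49=110001 popcount=3 -> KEEP
r=50=110010 popcount=3 -> KEEP
r=51=110011 popcount=4 -> skip
r=52=110100 popcount=3 -> KEEP
r=53=110101 popcount=4 -> skip
r=54=110110 popcount=4 -> skip
r=55=110111 popcount=5 -> skip
r=56=111000 popcount=3 -> KEEP
r=57=111001 popcount=4 -> skip
r=58=111010 popcount=4 -> skip
r=59=111011 popcount=5 -> skip
r=60=111100 popcount=4 -> skip
r=61=111101 popcount=5 -> skip
r=62=111110 popcount=5 -> skip
r=63=111111 popcount=6 -> skip
Kept rows: 35 37 38 41 42 44 49 50 52 56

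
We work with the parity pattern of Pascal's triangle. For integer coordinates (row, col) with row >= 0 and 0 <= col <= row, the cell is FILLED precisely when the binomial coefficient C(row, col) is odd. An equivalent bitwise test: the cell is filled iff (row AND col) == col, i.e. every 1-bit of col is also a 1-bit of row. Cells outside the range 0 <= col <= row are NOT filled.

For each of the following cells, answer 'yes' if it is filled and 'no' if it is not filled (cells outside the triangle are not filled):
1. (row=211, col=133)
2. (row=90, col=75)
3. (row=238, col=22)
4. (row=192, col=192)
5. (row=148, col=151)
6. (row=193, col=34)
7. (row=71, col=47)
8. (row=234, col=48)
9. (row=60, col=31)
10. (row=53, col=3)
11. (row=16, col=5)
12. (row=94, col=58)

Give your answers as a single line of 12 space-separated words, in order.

(211,133): row=0b11010011, col=0b10000101, row AND col = 0b10000001 = 129; 129 != 133 -> empty
(90,75): row=0b1011010, col=0b1001011, row AND col = 0b1001010 = 74; 74 != 75 -> empty
(238,22): row=0b11101110, col=0b10110, row AND col = 0b110 = 6; 6 != 22 -> empty
(192,192): row=0b11000000, col=0b11000000, row AND col = 0b11000000 = 192; 192 == 192 -> filled
(148,151): col outside [0, 148] -> not filled
(193,34): row=0b11000001, col=0b100010, row AND col = 0b0 = 0; 0 != 34 -> empty
(71,47): row=0b1000111, col=0b101111, row AND col = 0b111 = 7; 7 != 47 -> empty
(234,48): row=0b11101010, col=0b110000, row AND col = 0b100000 = 32; 32 != 48 -> empty
(60,31): row=0b111100, col=0b11111, row AND col = 0b11100 = 28; 28 != 31 -> empty
(53,3): row=0b110101, col=0b11, row AND col = 0b1 = 1; 1 != 3 -> empty
(16,5): row=0b10000, col=0b101, row AND col = 0b0 = 0; 0 != 5 -> empty
(94,58): row=0b1011110, col=0b111010, row AND col = 0b11010 = 26; 26 != 58 -> empty

Answer: no no no yes no no no no no no no no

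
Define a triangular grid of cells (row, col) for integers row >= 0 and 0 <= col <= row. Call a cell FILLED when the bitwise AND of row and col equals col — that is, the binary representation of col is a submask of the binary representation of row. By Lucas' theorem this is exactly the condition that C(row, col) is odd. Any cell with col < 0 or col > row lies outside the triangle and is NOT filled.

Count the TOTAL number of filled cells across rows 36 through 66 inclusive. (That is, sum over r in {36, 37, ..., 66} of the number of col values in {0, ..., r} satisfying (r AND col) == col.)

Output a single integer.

r36=100100 pc2: +4 =4
r37=100101 pc3: +8 =12
r38=100110 pc3: +8 =20
r39=100111 pc4: +16 =36
r40=101000 pc2: +4 =40
r41=101001 pc3: +8 =48
r42=101010 pc3: +8 =56
r43=101011 pc4: +16 =72
r44=101100 pc3: +8 =80
r45=101101 pc4: +16 =96
r46=101110 pc4: +16 =112
r47=101111 pc5: +32 =144
r48=110000 pc2: +4 =148
r49=110001 pc3: +8 =156
r50=110010 pc3: +8 =164
r51=110011 pc4: +16 =180
r52=110100 pc3: +8 =188
r53=110101 pc4: +16 =204
r54=110110 pc4: +16 =220
r55=110111 pc5: +32 =252
r56=111000 pc3: +8 =260
r57=111001 pc4: +16 =276
r58=111010 pc4: +16 =292
r59=111011 pc5: +32 =324
r60=111100 pc4: +16 =340
r61=111101 pc5: +32 =372
r62=111110 pc5: +32 =404
r63=111111 pc6: +64 =468
r64=1000000 pc1: +2 =470
r65=1000001 pc2: +4 =474
r66=1000010 pc2: +4 =478

Answer: 478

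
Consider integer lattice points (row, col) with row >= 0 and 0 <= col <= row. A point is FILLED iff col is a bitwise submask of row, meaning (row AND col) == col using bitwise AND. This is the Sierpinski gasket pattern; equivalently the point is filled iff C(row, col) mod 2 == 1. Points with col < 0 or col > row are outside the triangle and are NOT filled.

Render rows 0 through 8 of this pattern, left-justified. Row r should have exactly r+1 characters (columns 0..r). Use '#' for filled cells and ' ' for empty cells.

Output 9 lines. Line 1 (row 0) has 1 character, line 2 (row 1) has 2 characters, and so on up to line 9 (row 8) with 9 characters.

r0=0: #
r1=1: ##
r2=10: # #
r3=11: ####
r4=100: #   #
r5=101: ##  ##
r6=110: # # # #
r7=111: ########
r8=1000: #       #

Answer: #
##
# #
####
#   #
##  ##
# # # #
########
#       #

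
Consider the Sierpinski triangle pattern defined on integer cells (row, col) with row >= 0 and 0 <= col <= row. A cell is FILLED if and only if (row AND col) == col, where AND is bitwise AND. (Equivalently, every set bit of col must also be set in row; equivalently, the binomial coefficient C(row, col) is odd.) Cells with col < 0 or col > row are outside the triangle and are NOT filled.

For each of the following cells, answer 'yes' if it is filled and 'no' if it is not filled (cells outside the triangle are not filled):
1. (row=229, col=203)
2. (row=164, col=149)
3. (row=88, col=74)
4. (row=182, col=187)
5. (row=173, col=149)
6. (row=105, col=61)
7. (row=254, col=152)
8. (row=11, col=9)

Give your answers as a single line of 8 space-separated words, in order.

(229,203): row=0b11100101, col=0b11001011, row AND col = 0b11000001 = 193; 193 != 203 -> empty
(164,149): row=0b10100100, col=0b10010101, row AND col = 0b10000100 = 132; 132 != 149 -> empty
(88,74): row=0b1011000, col=0b1001010, row AND col = 0b1001000 = 72; 72 != 74 -> empty
(182,187): col outside [0, 182] -> not filled
(173,149): row=0b10101101, col=0b10010101, row AND col = 0b10000101 = 133; 133 != 149 -> empty
(105,61): row=0b1101001, col=0b111101, row AND col = 0b101001 = 41; 41 != 61 -> empty
(254,152): row=0b11111110, col=0b10011000, row AND col = 0b10011000 = 152; 152 == 152 -> filled
(11,9): row=0b1011, col=0b1001, row AND col = 0b1001 = 9; 9 == 9 -> filled

Answer: no no no no no no yes yes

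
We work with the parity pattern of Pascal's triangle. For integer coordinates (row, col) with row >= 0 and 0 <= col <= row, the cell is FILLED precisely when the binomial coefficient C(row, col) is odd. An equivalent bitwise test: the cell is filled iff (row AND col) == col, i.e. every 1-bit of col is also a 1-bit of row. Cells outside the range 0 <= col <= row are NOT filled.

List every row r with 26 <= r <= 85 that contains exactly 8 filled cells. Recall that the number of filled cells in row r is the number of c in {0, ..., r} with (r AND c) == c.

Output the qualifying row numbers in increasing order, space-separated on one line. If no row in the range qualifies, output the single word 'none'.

Row r has 2^popcount(r) filled cells, so we need popcount(r) = log2(8) = 3.
Scan r = 26..85 and keep those with exactly 3 one-bits:
r=26=11010 popcount=3 -> KEEP
r=27=11011 popcount=4 -> skip
r=28=11100 popcount=3 -> KEEP
r=29=11101 popcount=4 -> skip
r=30=11110 popcount=4 -> skip
r=31=11111 popcount=5 -> skip
r=32=100000 popcount=1 -> skip
r=33=100001 popcount=2 -> skip
r=34=100010 popcount=2 -> skip
r=35=100011 popcount=3 -> KEEP
r=36=100100 popcount=2 -> skip
r=37=100101 popcount=3 -> KEEP
r=38=100110 popcount=3 -> KEEP
r=39=100111 popcount=4 -> skip
r=40=101000 popcount=2 -> skip
r=41=101001 popcount=3 -> KEEP
r=42=101010 popcount=3 -> KEEP
r=43=101011 popcount=4 -> skip
r=44=101100 popcount=3 -> KEEP
r=45=101101 popcount=4 -> skip
r=46=101110 popcount=4 -> skip
r=47=101111 popcount=5 -> skip
r=48=110000 popcount=2 -> skip
r=49=110001 popcount=3 -> KEEP
r=50=110010 popcount=3 -> KEEP
r=51=110011 popcount=4 -> skip
r=52=110100 popcount=3 -> KEEP
r=53=110101 popcount=4 -> skip
r=54=110110 popcount=4 -> skip
r=55=110111 popcount=5 -> skip
r=56=111000 popcount=3 -> KEEP
r=57=111001 popcount=4 -> skip
r=58=111010 popcount=4 -> skip
r=59=111011 popcount=5 -> skip
r=60=111100 popcount=4 -> skip
r=61=111101 popcount=5 -> skip
r=62=111110 popcount=5 -> skip
r=63=111111 popcount=6 -> skip
r=64=1000000 popcount=1 -> skip
r=65=1000001 popcount=2 -> skip
r=66=1000010 popcount=2 -> skip
r=67=1000011 popcount=3 -> KEEP
r=68=1000100 popcount=2 -> skip
r=69=1000101 popcount=3 -> KEEP
r=70=1000110 popcount=3 -> KEEP
r=71=1000111 popcount=4 -> skip
r=72=1001000 popcount=2 -> skip
r=73=1001001 popcount=3 -> KEEP
r=74=1001010 popcount=3 -> KEEP
r=75=1001011 popcount=4 -> skip
r=76=1001100 popcount=3 -> KEEP
r=77=1001101 popcount=4 -> skip
r=78=1001110 popcount=4 -> skip
r=79=1001111 popcount=5 -> skip
r=80=1010000 popcount=2 -> skip
r=81=1010001 popcount=3 -> KEEP
r=82=1010010 popcount=3 -> KEEP
r=83=1010011 popcount=4 -> skip
r=84=1010100 popcount=3 -> KEEP
r=85=1010101 popcount=4 -> skip
Kept rows: 26 28 35 37 38 41 42 44 49 50 52 56 67 69 70 73 74 76 81 82 84

Answer: 26 28 35 37 38 41 42 44 49 50 52 56 67 69 70 73 74 76 81 82 84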